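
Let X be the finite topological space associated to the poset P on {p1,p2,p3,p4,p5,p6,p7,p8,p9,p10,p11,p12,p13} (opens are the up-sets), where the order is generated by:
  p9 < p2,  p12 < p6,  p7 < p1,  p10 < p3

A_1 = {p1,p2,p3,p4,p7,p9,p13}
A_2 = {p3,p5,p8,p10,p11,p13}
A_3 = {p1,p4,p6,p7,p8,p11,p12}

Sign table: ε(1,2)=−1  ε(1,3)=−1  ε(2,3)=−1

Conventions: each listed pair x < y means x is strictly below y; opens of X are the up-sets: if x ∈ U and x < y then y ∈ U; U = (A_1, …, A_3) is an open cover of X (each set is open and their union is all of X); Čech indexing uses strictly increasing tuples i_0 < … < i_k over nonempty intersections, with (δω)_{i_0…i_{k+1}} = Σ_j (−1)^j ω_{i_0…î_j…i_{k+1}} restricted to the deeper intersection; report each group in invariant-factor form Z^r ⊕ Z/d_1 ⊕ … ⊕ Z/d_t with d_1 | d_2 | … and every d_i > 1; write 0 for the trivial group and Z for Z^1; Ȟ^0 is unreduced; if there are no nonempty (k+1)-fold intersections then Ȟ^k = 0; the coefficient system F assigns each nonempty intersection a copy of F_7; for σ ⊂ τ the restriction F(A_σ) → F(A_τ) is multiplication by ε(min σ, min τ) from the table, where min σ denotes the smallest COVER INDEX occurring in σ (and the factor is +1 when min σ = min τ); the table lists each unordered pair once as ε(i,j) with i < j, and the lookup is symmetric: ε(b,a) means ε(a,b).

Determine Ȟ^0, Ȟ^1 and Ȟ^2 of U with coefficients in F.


cover nerve:
  A12={p3,p13} A13={p1,p4,p7} A23={p8,p11}
C dims 3,3; δ0: rk_F7 3
Ȟ^0: (3−3)−0=0 ⇒ 0
Ȟ^1: (3−0)−3=0 ⇒ 0
Ȟ^2: (0−0)−0=0 ⇒ 0

Ȟ^0 = 0,  Ȟ^1 = 0,  Ȟ^2 = 0


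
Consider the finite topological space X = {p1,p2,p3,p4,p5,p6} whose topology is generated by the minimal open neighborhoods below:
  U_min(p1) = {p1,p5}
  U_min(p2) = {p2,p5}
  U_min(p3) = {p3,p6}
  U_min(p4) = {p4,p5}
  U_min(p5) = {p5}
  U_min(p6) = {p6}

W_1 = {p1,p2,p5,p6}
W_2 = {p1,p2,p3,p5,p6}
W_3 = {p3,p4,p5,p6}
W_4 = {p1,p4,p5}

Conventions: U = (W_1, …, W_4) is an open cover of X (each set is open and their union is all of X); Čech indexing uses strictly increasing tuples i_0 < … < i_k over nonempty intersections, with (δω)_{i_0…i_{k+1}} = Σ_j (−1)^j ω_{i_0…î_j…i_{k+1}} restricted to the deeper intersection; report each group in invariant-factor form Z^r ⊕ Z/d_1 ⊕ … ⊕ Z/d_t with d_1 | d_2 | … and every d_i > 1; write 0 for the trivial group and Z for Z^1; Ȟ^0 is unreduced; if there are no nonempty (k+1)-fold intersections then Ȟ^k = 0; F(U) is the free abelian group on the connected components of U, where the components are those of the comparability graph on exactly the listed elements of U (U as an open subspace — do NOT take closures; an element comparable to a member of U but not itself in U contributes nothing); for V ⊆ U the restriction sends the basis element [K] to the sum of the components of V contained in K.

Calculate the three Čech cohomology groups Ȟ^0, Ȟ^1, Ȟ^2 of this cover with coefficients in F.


Ȟ^0 = Z^2, Ȟ^1 = 0 and Ȟ^2 = 0

nonempty overlaps:
  W12={p1,p2,p5,p6} W13={p5,p6} W14={p1,p5} W23={p3,p5,p6} W24={p1,p5} W34={p4,p5}
  W123={p5,p6} W124={p1,p5} W134={p5} W234={p5}
  W1234={p5}
components per intersection:
  W1: {p1,p2,p5} {p6}
  W2: {p1,p2,p5} {p3,p6}
  W3: {p3,p6} {p4,p5}
  W4: {p1,p4,p5}
  W12: {p1,p2,p5} {p6}
  W13: {p5} {p6}
  W14: {p1,p5}
  W23: {p3,p6} {p5}
  W24: {p1,p5}
  W34: {p4,p5}
  W123: {p5} {p6}
  W124: {p1,p5}
  W134: {p5}
  W234: {p5}
  W1234: {p5}
C dims 7,9,5,1; δ0: rk 5, SNF 1^5; δ1: rk 4, SNF 1^4; δ2: rk 1, SNF 1^1
degree 0: 7−5−0 = 2 → Ȟ^0 ≅ Z^2
degree 1: 9−4−5 = 0 → Ȟ^1 ≅ 0
degree 2: 5−1−4 = 0 → Ȟ^2 ≅ 0


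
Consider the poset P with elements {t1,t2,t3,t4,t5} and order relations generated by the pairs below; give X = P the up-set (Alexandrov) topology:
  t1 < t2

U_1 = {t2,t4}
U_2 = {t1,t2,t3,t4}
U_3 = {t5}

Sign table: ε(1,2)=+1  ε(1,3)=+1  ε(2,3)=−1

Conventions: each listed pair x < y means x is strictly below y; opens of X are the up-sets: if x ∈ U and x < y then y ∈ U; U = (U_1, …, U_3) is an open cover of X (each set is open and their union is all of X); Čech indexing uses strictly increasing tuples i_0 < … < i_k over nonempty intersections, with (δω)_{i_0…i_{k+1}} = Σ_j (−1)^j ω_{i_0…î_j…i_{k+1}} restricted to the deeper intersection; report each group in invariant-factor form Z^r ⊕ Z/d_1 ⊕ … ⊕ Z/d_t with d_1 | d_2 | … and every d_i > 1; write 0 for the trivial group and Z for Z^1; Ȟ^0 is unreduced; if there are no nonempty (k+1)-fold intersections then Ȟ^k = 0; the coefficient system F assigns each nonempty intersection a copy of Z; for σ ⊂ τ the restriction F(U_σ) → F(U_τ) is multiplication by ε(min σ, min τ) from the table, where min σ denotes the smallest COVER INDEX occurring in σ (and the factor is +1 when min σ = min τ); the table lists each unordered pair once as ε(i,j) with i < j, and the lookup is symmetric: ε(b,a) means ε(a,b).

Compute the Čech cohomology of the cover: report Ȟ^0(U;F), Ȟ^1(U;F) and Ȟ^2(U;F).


nerve of the cover:
  U12={t2,t4}
C dims 3,1; δ0: rk 1, SNF 1^1
Ȟ^0 = (3 − 1) − 0 = 2, so Ȟ^0 ≅ Z^2
Ȟ^1 = (1 − 0) − 1 = 0, so Ȟ^1 ≅ 0
Ȟ^2 = (0 − 0) − 0 = 0, so Ȟ^2 ≅ 0

Ȟ^0 = Z^2, Ȟ^1 = 0 and Ȟ^2 = 0


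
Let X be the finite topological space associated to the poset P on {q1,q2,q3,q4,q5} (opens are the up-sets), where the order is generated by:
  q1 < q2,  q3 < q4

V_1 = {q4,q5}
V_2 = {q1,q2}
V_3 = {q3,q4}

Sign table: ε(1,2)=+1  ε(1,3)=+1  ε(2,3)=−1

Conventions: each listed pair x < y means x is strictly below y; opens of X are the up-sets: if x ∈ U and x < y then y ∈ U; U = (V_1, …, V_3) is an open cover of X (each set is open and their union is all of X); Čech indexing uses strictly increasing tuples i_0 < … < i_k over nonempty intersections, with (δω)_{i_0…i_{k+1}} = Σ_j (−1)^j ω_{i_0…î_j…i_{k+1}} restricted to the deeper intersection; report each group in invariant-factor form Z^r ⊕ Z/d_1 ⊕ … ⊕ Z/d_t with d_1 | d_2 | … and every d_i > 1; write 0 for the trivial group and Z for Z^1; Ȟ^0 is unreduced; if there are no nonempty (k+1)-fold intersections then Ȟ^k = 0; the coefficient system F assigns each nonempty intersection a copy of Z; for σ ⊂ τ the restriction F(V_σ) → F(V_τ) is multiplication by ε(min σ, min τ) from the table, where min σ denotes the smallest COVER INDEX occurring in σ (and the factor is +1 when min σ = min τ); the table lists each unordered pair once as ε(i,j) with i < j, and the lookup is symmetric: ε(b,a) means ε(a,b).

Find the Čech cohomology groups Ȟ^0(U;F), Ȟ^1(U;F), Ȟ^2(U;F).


Ȟ^0 = Z^2, Ȟ^1 = 0, Ȟ^2 = 0

nonempty intersections:
  V13={q4}
C dims 3,1; δ0: rk 1, SNF 1^1
Ȟ^0: (3−1)−0=2 ⇒ Z^2
Ȟ^1: (1−0)−1=0 ⇒ 0
Ȟ^2: (0−0)−0=0 ⇒ 0


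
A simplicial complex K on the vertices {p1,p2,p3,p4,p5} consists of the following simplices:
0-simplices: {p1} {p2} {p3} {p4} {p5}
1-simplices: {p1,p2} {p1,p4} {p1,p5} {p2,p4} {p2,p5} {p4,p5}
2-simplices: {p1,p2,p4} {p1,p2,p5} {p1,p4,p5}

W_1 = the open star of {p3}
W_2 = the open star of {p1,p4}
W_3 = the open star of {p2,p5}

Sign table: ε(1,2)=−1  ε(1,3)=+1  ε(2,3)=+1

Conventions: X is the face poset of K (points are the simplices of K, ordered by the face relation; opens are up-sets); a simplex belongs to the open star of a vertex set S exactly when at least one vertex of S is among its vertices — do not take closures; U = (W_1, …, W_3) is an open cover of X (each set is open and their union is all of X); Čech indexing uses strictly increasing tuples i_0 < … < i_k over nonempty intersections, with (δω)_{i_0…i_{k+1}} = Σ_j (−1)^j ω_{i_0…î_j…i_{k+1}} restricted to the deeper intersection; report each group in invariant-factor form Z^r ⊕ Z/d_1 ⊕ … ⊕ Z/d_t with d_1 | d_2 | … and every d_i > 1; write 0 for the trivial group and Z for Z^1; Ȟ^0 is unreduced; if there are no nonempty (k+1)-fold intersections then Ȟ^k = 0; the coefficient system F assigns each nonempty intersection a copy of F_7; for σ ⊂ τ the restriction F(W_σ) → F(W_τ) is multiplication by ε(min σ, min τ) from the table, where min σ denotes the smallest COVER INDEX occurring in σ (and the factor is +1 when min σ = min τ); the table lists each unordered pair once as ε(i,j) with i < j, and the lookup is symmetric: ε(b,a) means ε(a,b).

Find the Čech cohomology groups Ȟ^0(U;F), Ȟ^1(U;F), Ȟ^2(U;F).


Ȟ^0 = Z/7 ⊕ Z/7, Ȟ^1 = 0 and Ȟ^2 = 0

nerve simplices:
  W1={{p3}} W2={{p1},{p4},{p1,p2},{p1,p4},{p1,p5},{p2,p4},{p4,p5},{p1,p2,p4},{p1,p2,p5},{p1,p4,p5}} W3={{p2},{p5},{p1,p2},{p1,p5},{p2,p4},{p2,p5},{p4,p5},{p1,p2,p4},{p1,p2,p5},{p1,p4,p5}}
  W23={{p1,p2},{p1,p5},{p2,p4},{p4,p5},{p1,p2,p4},{p1,p2,p5},{p1,p4,p5}}
C dims 3,1; δ0: rk_F7 1
degree 0: 3−1−0 = 2 → Ȟ^0 ≅ Z/7 ⊕ Z/7
degree 1: 1−0−1 = 0 → Ȟ^1 ≅ 0
degree 2: 0−0−0 = 0 → Ȟ^2 ≅ 0


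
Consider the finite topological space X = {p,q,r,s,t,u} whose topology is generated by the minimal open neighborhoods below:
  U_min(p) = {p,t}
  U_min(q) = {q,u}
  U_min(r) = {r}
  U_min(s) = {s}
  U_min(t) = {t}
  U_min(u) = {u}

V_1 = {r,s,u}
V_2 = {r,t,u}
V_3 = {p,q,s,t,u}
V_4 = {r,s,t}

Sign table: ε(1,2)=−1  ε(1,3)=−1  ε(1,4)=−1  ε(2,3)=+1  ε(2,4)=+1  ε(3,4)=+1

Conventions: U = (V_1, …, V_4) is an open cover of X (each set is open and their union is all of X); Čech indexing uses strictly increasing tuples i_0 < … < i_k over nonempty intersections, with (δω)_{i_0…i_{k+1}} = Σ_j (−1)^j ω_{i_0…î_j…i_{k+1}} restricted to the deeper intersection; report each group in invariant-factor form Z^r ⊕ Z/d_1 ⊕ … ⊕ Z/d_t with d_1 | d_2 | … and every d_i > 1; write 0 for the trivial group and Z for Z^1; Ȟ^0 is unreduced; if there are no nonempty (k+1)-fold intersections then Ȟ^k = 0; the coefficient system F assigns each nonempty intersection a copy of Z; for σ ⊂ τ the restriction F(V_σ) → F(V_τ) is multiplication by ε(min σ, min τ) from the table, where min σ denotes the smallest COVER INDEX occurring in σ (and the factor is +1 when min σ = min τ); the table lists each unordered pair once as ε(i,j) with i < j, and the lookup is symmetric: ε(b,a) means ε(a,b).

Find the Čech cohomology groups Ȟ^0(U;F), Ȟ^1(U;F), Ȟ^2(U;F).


nonempty intersections:
  V12={r,u} V13={s,u} V14={r,s} V23={t,u} V24={r,t} V34={s,t}
  V123={u} V124={r} V134={s} V234={t}
C dims 4,6,4; δ0: rk 3, SNF 1^3; δ1: rk 3, SNF 1^3
Ȟ^0: (4−3)−0=1 ⇒ Z
Ȟ^1: (6−3)−3=0 ⇒ 0
Ȟ^2: (4−0)−3=1 ⇒ Z

Ȟ^0 = Z, Ȟ^1 = 0 and Ȟ^2 = Z


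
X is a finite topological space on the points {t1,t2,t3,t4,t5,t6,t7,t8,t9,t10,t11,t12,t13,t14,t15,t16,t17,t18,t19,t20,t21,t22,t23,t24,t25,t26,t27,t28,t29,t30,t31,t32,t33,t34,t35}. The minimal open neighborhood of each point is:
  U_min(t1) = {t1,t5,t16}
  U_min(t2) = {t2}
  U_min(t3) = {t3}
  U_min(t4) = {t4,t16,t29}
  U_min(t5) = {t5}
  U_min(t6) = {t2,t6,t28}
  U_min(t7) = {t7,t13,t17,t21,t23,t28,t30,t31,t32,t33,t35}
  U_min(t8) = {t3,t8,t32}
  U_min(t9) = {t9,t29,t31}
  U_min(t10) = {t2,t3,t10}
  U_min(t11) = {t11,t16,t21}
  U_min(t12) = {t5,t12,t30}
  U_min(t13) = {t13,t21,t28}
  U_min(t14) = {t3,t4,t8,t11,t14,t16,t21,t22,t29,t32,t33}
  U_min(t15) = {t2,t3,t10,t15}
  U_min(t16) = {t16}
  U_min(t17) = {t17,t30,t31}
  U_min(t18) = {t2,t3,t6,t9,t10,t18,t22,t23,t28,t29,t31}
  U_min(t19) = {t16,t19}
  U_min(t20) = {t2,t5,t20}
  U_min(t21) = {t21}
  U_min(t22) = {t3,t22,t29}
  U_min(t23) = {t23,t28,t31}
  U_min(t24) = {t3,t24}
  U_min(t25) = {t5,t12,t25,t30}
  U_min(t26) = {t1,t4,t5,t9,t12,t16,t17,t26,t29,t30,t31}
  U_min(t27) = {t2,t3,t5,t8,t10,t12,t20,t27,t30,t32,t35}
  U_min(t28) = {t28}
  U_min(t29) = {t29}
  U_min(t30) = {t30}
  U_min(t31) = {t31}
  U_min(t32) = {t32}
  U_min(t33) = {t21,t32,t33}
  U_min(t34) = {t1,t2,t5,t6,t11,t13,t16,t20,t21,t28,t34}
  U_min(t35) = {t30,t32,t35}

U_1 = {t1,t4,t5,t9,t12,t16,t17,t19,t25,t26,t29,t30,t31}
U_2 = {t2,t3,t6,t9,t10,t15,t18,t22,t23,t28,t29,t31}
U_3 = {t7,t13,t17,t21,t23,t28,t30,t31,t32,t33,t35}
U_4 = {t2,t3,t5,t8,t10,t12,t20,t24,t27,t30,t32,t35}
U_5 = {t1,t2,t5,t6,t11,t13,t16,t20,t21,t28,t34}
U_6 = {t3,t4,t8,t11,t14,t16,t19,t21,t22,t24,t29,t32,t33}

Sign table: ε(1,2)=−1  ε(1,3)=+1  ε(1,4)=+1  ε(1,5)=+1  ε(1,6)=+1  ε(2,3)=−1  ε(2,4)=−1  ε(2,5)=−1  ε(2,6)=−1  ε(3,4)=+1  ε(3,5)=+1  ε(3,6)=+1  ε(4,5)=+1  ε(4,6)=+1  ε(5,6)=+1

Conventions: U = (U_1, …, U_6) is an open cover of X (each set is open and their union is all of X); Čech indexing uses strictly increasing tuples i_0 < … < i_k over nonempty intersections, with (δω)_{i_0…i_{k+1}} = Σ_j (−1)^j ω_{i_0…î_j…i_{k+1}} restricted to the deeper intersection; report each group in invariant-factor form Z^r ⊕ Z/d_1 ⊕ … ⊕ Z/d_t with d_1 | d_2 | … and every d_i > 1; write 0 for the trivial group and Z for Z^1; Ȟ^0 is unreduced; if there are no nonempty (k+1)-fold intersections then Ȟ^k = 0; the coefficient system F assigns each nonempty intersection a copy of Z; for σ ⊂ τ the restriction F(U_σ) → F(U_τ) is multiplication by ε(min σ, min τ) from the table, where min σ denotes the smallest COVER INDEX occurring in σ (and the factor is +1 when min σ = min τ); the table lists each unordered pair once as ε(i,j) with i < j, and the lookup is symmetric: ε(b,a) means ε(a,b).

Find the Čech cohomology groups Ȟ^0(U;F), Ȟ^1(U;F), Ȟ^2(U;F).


nonempty intersections:
  U12={t9,t29,t31} U13={t17,t30,t31} U14={t5,t12,t30} U15={t1,t5,t16} U16={t4,t16,t19,t29} U23={t23,t28,t31} U24={t2,t3,t10} U25={t2,t6,t28} U26={t3,t22,t29} U34={t30,t32,t35} U35={t13,t21,t28} U36={t21,t32,t33} U45={t2,t5,t20} U46={t3,t8,t24,t32} U56={t11,t16,t21}
  U123={t31} U126={t29} U134={t30} U145={t5} U156={t16} U235={t28} U245={t2} U246={t3} U346={t32} U356={t21}
C dims 6,15,10; δ0: rk 5, SNF 1^5; δ1: rk 10, SNF 1^9·2
Ȟ^0: (6−5)−0=1 ⇒ Z
Ȟ^1: (15−10)−5=0 ⇒ 0
Ȟ^2: (10−0)−10=0 plus torsion [2] ⇒ Z/2

Ȟ^0 = Z; Ȟ^1 = 0; Ȟ^2 = Z/2


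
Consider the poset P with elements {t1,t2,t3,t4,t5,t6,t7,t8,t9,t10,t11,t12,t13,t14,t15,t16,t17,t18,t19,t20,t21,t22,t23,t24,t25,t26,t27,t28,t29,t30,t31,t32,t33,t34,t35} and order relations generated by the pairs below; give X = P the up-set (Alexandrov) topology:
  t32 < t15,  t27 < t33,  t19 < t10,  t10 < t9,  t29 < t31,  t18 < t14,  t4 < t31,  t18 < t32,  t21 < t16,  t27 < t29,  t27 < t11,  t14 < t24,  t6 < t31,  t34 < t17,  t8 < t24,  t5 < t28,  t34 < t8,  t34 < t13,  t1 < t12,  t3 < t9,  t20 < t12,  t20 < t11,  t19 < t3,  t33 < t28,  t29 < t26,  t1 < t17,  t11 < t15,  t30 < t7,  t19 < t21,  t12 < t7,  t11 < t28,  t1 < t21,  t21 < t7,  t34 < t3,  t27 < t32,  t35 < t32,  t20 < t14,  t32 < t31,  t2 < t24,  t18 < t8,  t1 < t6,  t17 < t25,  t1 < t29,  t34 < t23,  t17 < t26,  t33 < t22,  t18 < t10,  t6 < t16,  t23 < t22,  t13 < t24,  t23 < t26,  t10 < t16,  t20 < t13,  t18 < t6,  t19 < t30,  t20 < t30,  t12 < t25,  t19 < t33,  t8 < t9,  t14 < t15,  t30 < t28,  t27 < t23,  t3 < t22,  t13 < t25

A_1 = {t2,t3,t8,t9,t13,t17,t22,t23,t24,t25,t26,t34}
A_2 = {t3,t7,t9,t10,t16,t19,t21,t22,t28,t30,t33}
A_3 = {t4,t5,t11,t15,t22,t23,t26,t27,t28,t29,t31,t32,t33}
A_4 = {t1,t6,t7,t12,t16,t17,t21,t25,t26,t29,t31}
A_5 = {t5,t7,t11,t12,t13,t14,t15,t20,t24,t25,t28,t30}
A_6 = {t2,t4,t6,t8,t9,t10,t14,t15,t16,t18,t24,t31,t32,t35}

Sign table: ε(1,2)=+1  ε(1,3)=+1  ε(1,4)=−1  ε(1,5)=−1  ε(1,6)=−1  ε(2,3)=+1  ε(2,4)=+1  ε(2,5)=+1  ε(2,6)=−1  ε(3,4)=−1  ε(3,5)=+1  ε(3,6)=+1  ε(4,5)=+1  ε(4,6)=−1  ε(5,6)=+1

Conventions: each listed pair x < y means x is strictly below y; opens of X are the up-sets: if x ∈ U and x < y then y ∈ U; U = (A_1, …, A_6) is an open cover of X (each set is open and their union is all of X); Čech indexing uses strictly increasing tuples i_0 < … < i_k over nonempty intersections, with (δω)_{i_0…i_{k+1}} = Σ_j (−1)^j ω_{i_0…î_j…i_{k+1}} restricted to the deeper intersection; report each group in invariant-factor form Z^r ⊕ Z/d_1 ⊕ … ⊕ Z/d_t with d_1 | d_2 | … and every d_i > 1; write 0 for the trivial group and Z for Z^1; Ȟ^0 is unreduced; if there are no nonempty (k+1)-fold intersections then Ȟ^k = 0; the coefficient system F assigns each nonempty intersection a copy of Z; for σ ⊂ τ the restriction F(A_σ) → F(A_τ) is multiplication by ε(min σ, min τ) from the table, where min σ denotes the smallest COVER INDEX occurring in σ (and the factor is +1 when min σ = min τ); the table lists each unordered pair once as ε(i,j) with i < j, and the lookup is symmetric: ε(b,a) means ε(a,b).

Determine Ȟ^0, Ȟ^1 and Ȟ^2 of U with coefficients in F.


cover nerve:
  A12={t3,t9,t22} A13={t22,t23,t26} A14={t17,t25,t26} A15={t13,t24,t25} A16={t2,t8,t9,t24} A23={t22,t28,t33} A24={t7,t16,t21} A25={t7,t28,t30} A26={t9,t10,t16} A34={t26,t29,t31} A35={t5,t11,t15,t28} A36={t4,t15,t31,t32} A45={t7,t12,t25} A46={t6,t16,t31} A56={t14,t15,t24}
  A123={t22} A126={t9} A134={t26} A145={t25} A156={t24} A235={t28} A245={t7} A246={t16} A346={t31} A356={t15}
C dims 6,15,10; δ0: rk 6, SNF 1^5·2; δ1: rk 9, SNF 1^9
Ȟ^0: (6−6)−0=0 ⇒ 0
Ȟ^1: (15−9)−6=0 plus torsion [2] ⇒ Z/2
Ȟ^2: (10−0)−9=1 ⇒ Z

Ȟ^0 ≅ 0,  Ȟ^1 ≅ Z/2,  Ȟ^2 ≅ Z


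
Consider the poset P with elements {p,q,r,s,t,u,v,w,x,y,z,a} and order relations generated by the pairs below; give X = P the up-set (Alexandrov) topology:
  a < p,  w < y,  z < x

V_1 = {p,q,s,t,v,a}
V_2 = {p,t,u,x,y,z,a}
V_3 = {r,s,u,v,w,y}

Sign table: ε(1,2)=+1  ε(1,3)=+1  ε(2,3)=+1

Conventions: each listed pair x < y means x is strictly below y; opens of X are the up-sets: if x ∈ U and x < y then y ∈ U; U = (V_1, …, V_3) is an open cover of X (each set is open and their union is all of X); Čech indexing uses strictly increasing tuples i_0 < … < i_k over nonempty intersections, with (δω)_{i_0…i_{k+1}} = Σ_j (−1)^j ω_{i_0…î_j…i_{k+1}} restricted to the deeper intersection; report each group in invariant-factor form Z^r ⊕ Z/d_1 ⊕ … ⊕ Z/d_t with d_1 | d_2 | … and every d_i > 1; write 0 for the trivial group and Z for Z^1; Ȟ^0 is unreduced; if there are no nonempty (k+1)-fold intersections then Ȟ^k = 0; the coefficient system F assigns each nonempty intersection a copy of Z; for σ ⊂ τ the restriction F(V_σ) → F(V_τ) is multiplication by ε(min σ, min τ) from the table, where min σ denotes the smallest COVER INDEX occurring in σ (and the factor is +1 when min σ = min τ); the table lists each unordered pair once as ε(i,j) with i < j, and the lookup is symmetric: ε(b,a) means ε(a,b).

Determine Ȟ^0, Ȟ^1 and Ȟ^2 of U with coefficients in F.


Ȟ^0 = Z, Ȟ^1 = Z, Ȟ^2 = 0

intersection data:
  V12={p,t,a} V13={s,v} V23={u,y}
C dims 3,3; δ0: rk 2, SNF 1^2
Ȟ^0 = (3 − 2) − 0 = 1, so Ȟ^0 ≅ Z
Ȟ^1 = (3 − 0) − 2 = 1, so Ȟ^1 ≅ Z
Ȟ^2 = (0 − 0) − 0 = 0, so Ȟ^2 ≅ 0


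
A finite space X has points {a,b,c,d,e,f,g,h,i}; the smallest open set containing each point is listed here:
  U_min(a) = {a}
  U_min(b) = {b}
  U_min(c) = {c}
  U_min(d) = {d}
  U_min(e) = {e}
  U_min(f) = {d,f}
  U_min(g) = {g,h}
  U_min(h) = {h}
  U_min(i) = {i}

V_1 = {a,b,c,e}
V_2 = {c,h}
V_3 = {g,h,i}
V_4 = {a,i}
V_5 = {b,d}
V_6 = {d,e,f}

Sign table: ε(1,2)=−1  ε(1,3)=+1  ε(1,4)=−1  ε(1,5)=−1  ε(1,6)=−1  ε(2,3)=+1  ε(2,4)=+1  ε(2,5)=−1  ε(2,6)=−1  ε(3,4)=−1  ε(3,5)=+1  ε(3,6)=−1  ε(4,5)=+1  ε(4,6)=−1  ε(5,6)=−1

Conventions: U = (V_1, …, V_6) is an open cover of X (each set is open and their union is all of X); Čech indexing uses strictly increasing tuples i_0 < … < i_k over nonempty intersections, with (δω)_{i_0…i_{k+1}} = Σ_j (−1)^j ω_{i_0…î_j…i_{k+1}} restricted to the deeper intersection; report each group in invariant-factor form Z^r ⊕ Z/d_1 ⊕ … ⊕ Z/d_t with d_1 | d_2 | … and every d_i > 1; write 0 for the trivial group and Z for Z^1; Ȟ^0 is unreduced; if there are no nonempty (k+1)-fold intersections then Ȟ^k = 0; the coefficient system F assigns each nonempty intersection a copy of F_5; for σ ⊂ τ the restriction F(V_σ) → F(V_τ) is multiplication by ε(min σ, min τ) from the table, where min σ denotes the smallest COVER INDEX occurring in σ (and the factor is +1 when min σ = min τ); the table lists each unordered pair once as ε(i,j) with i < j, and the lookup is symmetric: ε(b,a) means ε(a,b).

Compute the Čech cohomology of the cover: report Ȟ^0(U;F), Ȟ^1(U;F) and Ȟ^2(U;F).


Ȟ^0 = 0,  Ȟ^1 = Z/5,  Ȟ^2 = 0

nerve of the cover:
  V12={c} V14={a} V15={b} V16={e} V23={h} V34={i} V56={d}
C dims 6,7; δ0: rk_F5 6
Ȟ^0 = (6 − 6) − 0 = 0, so Ȟ^0 ≅ 0
Ȟ^1 = (7 − 0) − 6 = 1, so Ȟ^1 ≅ Z/5
Ȟ^2 = (0 − 0) − 0 = 0, so Ȟ^2 ≅ 0


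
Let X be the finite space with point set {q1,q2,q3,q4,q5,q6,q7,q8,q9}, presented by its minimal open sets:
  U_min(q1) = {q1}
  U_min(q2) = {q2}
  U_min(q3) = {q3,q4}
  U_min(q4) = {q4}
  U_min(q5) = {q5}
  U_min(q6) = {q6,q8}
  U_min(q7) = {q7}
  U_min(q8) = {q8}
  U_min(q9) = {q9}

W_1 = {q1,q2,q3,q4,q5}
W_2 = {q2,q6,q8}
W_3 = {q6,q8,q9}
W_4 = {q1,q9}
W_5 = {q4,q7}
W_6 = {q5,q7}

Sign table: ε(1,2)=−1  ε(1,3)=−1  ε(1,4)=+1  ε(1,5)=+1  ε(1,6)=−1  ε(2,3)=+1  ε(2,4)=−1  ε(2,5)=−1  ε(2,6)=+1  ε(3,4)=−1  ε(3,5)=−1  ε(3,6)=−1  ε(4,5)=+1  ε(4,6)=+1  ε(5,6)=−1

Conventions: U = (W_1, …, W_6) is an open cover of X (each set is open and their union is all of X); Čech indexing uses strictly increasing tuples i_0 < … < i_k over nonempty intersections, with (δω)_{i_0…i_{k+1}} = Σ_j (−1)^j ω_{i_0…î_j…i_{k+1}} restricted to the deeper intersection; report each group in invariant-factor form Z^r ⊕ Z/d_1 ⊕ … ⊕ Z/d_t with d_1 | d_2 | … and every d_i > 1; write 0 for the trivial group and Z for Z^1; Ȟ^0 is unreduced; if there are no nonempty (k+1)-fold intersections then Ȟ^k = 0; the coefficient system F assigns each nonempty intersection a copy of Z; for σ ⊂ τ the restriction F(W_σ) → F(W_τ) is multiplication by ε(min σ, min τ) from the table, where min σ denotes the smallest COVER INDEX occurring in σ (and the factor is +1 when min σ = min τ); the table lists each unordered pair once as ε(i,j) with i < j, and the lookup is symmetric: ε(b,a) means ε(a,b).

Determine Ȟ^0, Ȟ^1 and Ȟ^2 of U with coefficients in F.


nerve simplices:
  W12={q2} W14={q1} W15={q4} W16={q5} W23={q6,q8} W34={q9} W56={q7}
C dims 6,7; δ0: rk 5, SNF 1^5
degree 0: 6−5−0 = 1 → Ȟ^0 ≅ Z
degree 1: 7−0−5 = 2 → Ȟ^1 ≅ Z^2
degree 2: 0−0−0 = 0 → Ȟ^2 ≅ 0

Ȟ^0(U;F) ≅ Z, Ȟ^1(U;F) ≅ Z^2 and Ȟ^2(U;F) ≅ 0


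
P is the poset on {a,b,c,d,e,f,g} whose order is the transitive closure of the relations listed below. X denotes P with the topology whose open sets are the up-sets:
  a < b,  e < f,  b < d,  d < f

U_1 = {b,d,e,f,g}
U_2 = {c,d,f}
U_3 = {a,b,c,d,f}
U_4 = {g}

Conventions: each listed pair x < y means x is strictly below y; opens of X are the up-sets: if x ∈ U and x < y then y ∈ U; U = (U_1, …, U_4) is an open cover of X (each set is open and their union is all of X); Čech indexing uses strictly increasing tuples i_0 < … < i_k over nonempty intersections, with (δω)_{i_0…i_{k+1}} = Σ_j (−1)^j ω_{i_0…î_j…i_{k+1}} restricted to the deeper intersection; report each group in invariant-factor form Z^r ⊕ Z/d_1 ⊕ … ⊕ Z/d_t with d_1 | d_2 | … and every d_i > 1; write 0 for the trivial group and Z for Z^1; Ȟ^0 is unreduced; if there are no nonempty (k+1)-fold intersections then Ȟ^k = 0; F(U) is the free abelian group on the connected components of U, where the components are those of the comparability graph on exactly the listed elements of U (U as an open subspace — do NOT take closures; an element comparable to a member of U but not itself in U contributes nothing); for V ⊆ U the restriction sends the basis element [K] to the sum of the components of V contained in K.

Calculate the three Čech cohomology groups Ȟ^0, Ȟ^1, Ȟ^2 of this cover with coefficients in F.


nerve simplices:
  U12={d,f} U13={b,d,f} U14={g} U23={c,d,f}
  U123={d,f}
components per intersection:
  U1: {b,d,e,f} {g}
  U2: {c} {d,f}
  U3: {a,b,d,f} {c}
  U4: {g}
  U12: {d,f}
  U13: {b,d,f}
  U14: {g}
  U23: {c} {d,f}
  U123: {d,f}
C dims 7,5,1; δ0: rk 4, SNF 1^4; δ1: rk 1, SNF 1^1
degree 0: 7−4−0 = 3 → Ȟ^0 ≅ Z^3
degree 1: 5−1−4 = 0 → Ȟ^1 ≅ 0
degree 2: 1−0−1 = 0 → Ȟ^2 ≅ 0

Ȟ^0 ≅ Z^3; Ȟ^1 ≅ 0; Ȟ^2 ≅ 0


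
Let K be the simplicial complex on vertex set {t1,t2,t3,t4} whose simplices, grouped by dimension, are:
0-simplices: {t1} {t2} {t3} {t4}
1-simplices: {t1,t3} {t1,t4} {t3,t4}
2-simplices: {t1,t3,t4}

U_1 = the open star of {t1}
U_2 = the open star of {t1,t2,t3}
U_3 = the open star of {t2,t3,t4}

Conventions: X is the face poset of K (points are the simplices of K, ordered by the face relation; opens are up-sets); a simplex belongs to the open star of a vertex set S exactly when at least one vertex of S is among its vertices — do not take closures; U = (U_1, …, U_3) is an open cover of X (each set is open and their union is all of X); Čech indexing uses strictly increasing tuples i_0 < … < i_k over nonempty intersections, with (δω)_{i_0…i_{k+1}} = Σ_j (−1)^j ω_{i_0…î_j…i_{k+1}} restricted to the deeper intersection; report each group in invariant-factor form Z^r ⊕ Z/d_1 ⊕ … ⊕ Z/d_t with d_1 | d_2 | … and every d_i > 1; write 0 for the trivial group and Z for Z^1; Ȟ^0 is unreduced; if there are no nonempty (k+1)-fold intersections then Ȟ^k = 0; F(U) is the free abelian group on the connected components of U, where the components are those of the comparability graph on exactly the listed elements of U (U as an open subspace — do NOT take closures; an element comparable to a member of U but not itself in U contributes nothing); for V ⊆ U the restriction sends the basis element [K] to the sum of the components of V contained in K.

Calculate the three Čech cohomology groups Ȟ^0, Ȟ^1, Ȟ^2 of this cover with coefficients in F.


Ȟ^0(U;F) ≅ Z^2,  Ȟ^1(U;F) ≅ 0,  Ȟ^2(U;F) ≅ 0

nonempty overlaps:
  U1={{t1},{t1,t3},{t1,t4},{t1,t3,t4}} U2={{t1},{t2},{t3},{t1,t3},{t1,t4},{t3,t4},{t1,t3,t4}} U3={{t2},{t3},{t4},{t1,t3},{t1,t4},{t3,t4},{t1,t3,t4}}
  U12={{t1},{t1,t3},{t1,t4},{t1,t3,t4}} U13={{t1,t3},{t1,t4},{t1,t3,t4}} U23={{t2},{t3},{t1,t3},{t1,t4},{t3,t4},{t1,t3,t4}}
  U123={{t1,t3},{t1,t4},{t1,t3,t4}}
components per intersection:
  U1: {{t1},{t1,t3},{t1,t4},{t1,t3,t4}}
  U2: {{t1},{t3},{t1,t3},{t1,t4},{t3,t4},{t1,t3,t4}} {{t2}}
  U3: {{t2}} {{t3},{t4},{t1,t3},{t1,t4},{t3,t4},{t1,t3,t4}}
  U12: {{t1},{t1,t3},{t1,t4},{t1,t3,t4}}
  U13: {{t1,t3},{t1,t4},{t1,t3,t4}}
  U23: {{t2}} {{t3},{t1,t3},{t1,t4},{t3,t4},{t1,t3,t4}}
  U123: {{t1,t3},{t1,t4},{t1,t3,t4}}
C dims 5,4,1; δ0: rk 3, SNF 1^3; δ1: rk 1, SNF 1^1
degree 0: 5−3−0 = 2 → Ȟ^0 ≅ Z^2
degree 1: 4−1−3 = 0 → Ȟ^1 ≅ 0
degree 2: 1−0−1 = 0 → Ȟ^2 ≅ 0


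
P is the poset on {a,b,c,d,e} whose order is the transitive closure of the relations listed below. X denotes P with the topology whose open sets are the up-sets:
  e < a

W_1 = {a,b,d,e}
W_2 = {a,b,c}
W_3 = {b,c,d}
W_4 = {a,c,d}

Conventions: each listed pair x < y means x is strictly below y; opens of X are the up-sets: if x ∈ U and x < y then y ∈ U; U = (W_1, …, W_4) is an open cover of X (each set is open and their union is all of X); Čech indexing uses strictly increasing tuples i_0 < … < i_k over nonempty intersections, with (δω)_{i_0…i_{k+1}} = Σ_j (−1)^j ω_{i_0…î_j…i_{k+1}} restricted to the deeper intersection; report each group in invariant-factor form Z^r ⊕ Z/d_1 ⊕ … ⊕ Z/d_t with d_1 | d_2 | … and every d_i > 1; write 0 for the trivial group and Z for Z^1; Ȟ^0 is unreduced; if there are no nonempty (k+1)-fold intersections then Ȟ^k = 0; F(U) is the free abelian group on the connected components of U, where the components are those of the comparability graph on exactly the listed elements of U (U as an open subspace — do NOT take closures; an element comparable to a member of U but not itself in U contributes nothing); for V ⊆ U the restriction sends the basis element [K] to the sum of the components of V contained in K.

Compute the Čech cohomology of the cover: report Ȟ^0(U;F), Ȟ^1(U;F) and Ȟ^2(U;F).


Ȟ^0(U;F) ≅ Z^4; Ȟ^1(U;F) ≅ 0; Ȟ^2(U;F) ≅ 0

nonempty intersections:
  W12={a,b} W13={b,d} W14={a,d} W23={b,c} W24={a,c} W34={c,d}
  W123={b} W124={a} W134={d} W234={c}
components per intersection:
  W1: {a,e} {b} {d}
  W2: {a} {b} {c}
  W3: {b} {c} {d}
  W4: {a} {c} {d}
  W12: {a} {b}
  W13: {b} {d}
  W14: {a} {d}
  W23: {b} {c}
  W24: {a} {c}
  W34: {c} {d}
  W123: {b}
  W124: {a}
  W134: {d}
  W234: {c}
C dims 12,12,4; δ0: rk 8, SNF 1^8; δ1: rk 4, SNF 1^4
Ȟ^0: (12−8)−0=4 ⇒ Z^4
Ȟ^1: (12−4)−8=0 ⇒ 0
Ȟ^2: (4−0)−4=0 ⇒ 0


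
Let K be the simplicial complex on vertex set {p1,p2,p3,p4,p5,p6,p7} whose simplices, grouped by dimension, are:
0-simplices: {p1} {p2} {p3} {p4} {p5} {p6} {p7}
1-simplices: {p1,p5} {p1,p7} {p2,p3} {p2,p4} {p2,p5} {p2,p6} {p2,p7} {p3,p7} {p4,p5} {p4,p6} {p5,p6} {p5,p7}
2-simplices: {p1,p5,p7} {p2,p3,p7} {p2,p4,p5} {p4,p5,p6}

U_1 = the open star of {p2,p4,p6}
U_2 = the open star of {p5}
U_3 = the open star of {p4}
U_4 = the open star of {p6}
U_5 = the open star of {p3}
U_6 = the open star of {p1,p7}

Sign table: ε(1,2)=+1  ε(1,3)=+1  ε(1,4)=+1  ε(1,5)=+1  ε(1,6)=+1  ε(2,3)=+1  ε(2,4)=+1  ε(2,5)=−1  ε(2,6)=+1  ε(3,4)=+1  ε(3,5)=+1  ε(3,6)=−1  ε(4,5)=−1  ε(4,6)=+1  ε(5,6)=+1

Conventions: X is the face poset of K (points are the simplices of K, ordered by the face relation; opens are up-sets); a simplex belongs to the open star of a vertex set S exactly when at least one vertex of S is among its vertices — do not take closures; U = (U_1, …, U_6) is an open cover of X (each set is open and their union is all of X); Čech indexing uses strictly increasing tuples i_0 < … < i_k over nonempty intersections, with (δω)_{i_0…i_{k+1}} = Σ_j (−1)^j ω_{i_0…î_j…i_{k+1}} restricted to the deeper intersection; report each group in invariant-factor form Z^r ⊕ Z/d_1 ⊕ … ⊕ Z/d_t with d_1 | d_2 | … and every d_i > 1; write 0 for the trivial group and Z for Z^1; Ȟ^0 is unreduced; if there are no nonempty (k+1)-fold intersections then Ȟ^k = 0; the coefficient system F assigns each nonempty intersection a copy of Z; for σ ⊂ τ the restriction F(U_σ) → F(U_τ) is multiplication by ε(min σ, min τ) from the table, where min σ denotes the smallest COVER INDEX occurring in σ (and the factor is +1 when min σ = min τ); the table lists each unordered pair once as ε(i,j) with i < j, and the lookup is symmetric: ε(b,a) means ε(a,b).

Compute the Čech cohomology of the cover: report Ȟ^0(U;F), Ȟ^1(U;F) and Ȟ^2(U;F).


Ȟ^0(U;F) ≅ Z; Ȟ^1(U;F) ≅ Z; Ȟ^2(U;F) ≅ 0

nonempty overlaps:
  U1={{p2},{p4},{p6},{p2,p3},{p2,p4},{p2,p5},{p2,p6},{p2,p7},{p4,p5},{p4,p6},{p5,p6},{p2,p3,p7},{p2,p4,p5},{p4,p5,p6}} U2={{p5},{p1,p5},{p2,p5},{p4,p5},{p5,p6},{p5,p7},{p1,p5,p7},{p2,p4,p5},{p4,p5,p6}} U3={{p4},{p2,p4},{p4,p5},{p4,p6},{p2,p4,p5},{p4,p5,p6}} U4={{p6},{p2,p6},{p4,p6},{p5,p6},{p4,p5,p6}} U5={{p3},{p2,p3},{p3,p7},{p2,p3,p7}} U6={{p1},{p7},{p1,p5},{p1,p7},{p2,p7},{p3,p7},{p5,p7},{p1,p5,p7},{p2,p3,p7}}
  U12={{p2,p5},{p4,p5},{p5,p6},{p2,p4,p5},{p4,p5,p6}} U13={{p4},{p2,p4},{p4,p5},{p4,p6},{p2,p4,p5},{p4,p5,p6}} U14={{p6},{p2,p6},{p4,p6},{p5,p6},{p4,p5,p6}} U15={{p2,p3},{p2,p3,p7}} U16={{p2,p7},{p2,p3,p7}} U23={{p4,p5},{p2,p4,p5},{p4,p5,p6}} U24={{p5,p6},{p4,p5,p6}} U26={{p1,p5},{p5,p7},{p1,p5,p7}} U34={{p4,p6},{p4,p5,p6}} U56={{p3,p7},{p2,p3,p7}}
  U123={{p4,p5},{p2,p4,p5},{p4,p5,p6}} U124={{p5,p6},{p4,p5,p6}} U134={{p4,p6},{p4,p5,p6}} U156={{p2,p3,p7}} U234={{p4,p5,p6}}
  U1234={{p4,p5,p6}}
C dims 6,10,5,1; δ0: rk 5, SNF 1^5; δ1: rk 4, SNF 1^4; δ2: rk 1, SNF 1^1
degree 0: 6−5−0 = 1 → Ȟ^0 ≅ Z
degree 1: 10−4−5 = 1 → Ȟ^1 ≅ Z
degree 2: 5−1−4 = 0 → Ȟ^2 ≅ 0


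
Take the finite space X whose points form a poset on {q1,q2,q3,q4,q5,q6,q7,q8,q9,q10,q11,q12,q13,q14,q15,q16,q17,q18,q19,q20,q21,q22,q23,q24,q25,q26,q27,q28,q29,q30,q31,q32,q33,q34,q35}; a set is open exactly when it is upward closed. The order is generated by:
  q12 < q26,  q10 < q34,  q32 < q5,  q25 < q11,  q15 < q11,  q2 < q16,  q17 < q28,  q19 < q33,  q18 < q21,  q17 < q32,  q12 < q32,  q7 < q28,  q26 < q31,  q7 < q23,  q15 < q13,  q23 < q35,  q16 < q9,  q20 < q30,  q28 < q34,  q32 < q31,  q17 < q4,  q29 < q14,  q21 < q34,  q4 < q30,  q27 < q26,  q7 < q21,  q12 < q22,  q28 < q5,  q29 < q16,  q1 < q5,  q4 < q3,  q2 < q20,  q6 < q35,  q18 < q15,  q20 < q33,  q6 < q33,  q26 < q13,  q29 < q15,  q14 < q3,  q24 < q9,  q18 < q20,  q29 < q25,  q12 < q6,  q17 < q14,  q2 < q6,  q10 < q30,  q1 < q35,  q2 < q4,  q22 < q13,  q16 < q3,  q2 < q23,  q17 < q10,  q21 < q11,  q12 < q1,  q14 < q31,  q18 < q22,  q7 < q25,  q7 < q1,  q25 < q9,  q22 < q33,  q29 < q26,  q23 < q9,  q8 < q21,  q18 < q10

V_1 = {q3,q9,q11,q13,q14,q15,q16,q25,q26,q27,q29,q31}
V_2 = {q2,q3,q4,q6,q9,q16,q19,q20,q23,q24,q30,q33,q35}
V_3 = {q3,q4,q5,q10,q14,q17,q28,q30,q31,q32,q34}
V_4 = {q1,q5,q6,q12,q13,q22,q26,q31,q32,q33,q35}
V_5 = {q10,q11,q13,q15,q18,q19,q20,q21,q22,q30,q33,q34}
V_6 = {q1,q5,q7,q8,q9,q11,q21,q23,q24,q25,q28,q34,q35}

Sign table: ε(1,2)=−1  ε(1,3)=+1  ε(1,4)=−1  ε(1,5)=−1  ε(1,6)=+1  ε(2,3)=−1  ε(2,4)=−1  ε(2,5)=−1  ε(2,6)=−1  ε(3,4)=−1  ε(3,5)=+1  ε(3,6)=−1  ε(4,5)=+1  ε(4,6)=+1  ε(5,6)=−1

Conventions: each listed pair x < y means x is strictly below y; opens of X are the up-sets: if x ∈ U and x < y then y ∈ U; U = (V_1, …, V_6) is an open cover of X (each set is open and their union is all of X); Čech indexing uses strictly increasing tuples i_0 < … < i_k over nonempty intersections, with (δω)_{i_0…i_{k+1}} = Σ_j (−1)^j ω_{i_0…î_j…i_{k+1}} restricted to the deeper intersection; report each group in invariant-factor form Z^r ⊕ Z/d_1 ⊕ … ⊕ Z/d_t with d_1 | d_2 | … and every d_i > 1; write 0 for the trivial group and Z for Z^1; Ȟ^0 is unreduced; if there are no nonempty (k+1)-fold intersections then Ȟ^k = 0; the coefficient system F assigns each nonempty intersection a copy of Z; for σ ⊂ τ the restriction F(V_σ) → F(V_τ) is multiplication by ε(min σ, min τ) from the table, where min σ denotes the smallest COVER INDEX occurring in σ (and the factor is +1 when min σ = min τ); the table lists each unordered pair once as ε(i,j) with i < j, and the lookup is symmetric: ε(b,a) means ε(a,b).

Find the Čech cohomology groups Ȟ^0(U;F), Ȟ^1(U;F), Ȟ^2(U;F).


Ȟ^0 ≅ 0, Ȟ^1 ≅ Z/2, Ȟ^2 ≅ Z

intersection data:
  V12={q3,q9,q16} V13={q3,q14,q31} V14={q13,q26,q31} V15={q11,q13,q15} V16={q9,q11,q25} V23={q3,q4,q30} V24={q6,q33,q35} V25={q19,q20,q30,q33} V26={q9,q23,q24,q35} V34={q5,q31,q32} V35={q10,q30,q34} V36={q5,q28,q34} V45={q13,q22,q33} V46={q1,q5,q35} V56={q11,q21,q34}
  V123={q3} V126={q9} V134={q31} V145={q13} V156={q11} V235={q30} V245={q33} V246={q35} V346={q5} V356={q34}
C dims 6,15,10; δ0: rk 6, SNF 1^5·2; δ1: rk 9, SNF 1^9
Ȟ^0 = (6 − 6) − 0 = 0, so Ȟ^0 ≅ 0
Ȟ^1 = (15 − 9) − 6 = 0 plus torsion [2], so Ȟ^1 ≅ Z/2
Ȟ^2 = (10 − 0) − 9 = 1, so Ȟ^2 ≅ Z


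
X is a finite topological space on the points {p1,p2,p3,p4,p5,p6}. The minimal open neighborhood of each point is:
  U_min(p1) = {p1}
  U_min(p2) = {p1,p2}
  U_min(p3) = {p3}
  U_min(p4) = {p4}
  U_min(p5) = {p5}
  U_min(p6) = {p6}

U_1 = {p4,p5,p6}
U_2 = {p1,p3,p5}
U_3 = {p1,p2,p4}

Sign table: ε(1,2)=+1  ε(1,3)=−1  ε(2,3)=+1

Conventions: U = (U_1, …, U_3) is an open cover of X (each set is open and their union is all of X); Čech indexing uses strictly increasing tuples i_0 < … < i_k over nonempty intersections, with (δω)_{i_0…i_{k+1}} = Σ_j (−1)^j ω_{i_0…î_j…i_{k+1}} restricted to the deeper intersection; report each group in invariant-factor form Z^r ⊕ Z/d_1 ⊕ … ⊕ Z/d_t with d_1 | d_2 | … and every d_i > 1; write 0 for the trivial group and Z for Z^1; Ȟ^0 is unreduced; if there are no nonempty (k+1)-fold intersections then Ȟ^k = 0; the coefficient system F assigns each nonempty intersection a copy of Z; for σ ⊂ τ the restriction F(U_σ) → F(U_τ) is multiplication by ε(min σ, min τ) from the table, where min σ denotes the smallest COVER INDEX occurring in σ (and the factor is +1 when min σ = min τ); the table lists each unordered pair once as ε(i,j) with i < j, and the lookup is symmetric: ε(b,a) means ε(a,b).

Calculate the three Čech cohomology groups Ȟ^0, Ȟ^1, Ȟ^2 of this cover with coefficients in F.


intersection data:
  U12={p5} U13={p4} U23={p1}
C dims 3,3; δ0: rk 3, SNF 1^2·2
Ȟ^0 = (3 − 3) − 0 = 0, so Ȟ^0 ≅ 0
Ȟ^1 = (3 − 0) − 3 = 0 plus torsion [2], so Ȟ^1 ≅ Z/2
Ȟ^2 = (0 − 0) − 0 = 0, so Ȟ^2 ≅ 0

Ȟ^0 = 0, Ȟ^1 = Z/2 and Ȟ^2 = 0


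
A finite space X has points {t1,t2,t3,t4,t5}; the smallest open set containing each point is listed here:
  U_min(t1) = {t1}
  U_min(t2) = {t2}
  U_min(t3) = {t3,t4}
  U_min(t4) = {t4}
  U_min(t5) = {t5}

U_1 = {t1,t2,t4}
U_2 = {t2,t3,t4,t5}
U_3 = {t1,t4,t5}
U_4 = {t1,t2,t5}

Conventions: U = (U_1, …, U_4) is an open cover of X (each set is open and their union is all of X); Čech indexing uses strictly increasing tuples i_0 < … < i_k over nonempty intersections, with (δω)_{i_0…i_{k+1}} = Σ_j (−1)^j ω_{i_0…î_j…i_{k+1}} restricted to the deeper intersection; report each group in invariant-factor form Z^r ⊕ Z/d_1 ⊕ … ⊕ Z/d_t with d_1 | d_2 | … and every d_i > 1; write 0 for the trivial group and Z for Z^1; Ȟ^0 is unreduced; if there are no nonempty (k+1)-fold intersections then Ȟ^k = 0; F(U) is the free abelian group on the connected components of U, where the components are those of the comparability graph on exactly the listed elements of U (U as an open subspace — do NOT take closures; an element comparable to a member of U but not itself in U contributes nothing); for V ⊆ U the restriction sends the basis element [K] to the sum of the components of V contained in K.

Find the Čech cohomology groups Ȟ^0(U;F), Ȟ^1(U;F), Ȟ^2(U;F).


nonempty intersections:
  U12={t2,t4} U13={t1,t4} U14={t1,t2} U23={t4,t5} U24={t2,t5} U34={t1,t5}
  U123={t4} U124={t2} U134={t1} U234={t5}
components per intersection:
  U1: {t1} {t2} {t4}
  U2: {t2} {t3,t4} {t5}
  U3: {t1} {t4} {t5}
  U4: {t1} {t2} {t5}
  U12: {t2} {t4}
  U13: {t1} {t4}
  U14: {t1} {t2}
  U23: {t4} {t5}
  U24: {t2} {t5}
  U34: {t1} {t5}
  U123: {t4}
  U124: {t2}
  U134: {t1}
  U234: {t5}
C dims 12,12,4; δ0: rk 8, SNF 1^8; δ1: rk 4, SNF 1^4
Ȟ^0: (12−8)−0=4 ⇒ Z^4
Ȟ^1: (12−4)−8=0 ⇒ 0
Ȟ^2: (4−0)−4=0 ⇒ 0

Ȟ^0(U;F) ≅ Z^4, Ȟ^1(U;F) ≅ 0, Ȟ^2(U;F) ≅ 0


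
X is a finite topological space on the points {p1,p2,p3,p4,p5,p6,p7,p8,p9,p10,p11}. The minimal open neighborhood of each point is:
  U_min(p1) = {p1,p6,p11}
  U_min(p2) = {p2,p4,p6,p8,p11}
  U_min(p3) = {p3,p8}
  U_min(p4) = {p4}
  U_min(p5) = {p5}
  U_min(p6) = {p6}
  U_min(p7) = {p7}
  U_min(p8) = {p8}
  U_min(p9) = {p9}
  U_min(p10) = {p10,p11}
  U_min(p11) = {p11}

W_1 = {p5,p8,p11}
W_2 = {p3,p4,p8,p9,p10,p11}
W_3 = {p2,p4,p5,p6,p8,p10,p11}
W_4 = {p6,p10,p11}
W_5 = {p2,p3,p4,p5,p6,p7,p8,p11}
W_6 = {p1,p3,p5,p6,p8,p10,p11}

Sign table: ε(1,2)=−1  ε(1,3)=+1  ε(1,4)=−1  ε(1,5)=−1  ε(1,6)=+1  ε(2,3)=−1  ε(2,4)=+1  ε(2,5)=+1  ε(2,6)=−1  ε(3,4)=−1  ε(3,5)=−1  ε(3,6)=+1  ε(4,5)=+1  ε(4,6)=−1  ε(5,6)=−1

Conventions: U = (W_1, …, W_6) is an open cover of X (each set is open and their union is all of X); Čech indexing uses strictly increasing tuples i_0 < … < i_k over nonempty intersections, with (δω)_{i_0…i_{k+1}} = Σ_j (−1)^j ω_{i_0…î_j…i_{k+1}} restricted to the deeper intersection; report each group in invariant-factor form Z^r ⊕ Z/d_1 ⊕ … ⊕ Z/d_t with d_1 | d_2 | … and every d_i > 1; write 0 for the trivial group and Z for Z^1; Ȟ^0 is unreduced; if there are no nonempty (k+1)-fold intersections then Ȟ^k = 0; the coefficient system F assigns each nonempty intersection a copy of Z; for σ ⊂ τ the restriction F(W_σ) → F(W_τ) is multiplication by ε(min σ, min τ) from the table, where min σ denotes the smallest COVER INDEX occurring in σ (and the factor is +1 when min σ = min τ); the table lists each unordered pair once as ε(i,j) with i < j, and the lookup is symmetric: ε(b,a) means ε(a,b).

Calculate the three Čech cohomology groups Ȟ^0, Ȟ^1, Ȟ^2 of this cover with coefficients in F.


Ȟ^0(U;F) ≅ Z, Ȟ^1(U;F) ≅ 0 and Ȟ^2(U;F) ≅ 0

nonempty overlaps:
  W12={p8,p11} W13={p5,p8,p11} W14={p11} W15={p5,p8,p11} W16={p5,p8,p11} W23={p4,p8,p10,p11} W24={p10,p11} W25={p3,p4,p8,p11} W26={p3,p8,p10,p11} W34={p6,p10,p11} W35={p2,p4,p5,p6,p8,p11} W36={p5,p6,p8,p10,p11} W45={p6,p11} W46={p6,p10,p11} W56={p3,p5,p6,p8,p11}
  W123={p8,p11} W124={p11} W125={p8,p11} W126={p8,p11} W134={p11} W135={p5,p8,p11} W136={p5,p8,p11} W145={p11} W146={p11} W156={p5,p8,p11} W234={p10,p11} W235={p4,p8,p11} W236={p8,p10,p11} W245={p11} W246={p10,p11} W256={p3,p8,p11} W345={p6,p11} W346={p6,p10,p11} W356={p5,p6,p8,p11} W456={p6,p11}
  W1234={p11} W1235={p8,p11} W1236={p8,p11} W1245={p11} W1246={p11} W1256={p8,p11} W1345={p11} W1346={p11} W1356={p5,p8,p11} W1456={p11} W2345={p11} W2346={p10,p11} W2356={p8,p11} W2456={p11} W3456={p6,p11}
  W12345={p11} W12346={p11} W12356={p8,p11} W12456={p11} W13456={p11} W23456={p11}
  W123456={p11}
C dims 6,15,20,15; δ0: rk 5, SNF 1^5; δ1: rk 10, SNF 1^10; δ2: rk 10, SNF 1^10
degree 0: 6−5−0 = 1 → Ȟ^0 ≅ Z
degree 1: 15−10−5 = 0 → Ȟ^1 ≅ 0
degree 2: 20−10−10 = 0 → Ȟ^2 ≅ 0
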